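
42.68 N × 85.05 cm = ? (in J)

36.29934 J

42.68 × 85.05e-2 = 3629.934e-2 J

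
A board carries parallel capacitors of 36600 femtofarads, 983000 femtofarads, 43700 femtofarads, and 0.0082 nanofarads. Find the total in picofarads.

1071.5 picofarads

In picofarads:
  36600 femtofarads = 36600e-3 picofarads = 36.6
  983000 femtofarads = 983000e-3 picofarads = 983
  43700 femtofarads = 43700e-3 picofarads = 43.7
  0.0082 nanofarads = 0.0082e3 picofarads = 8.2
Sum: 36.6 + 983 + 43.7 + 8.2 = 1071.5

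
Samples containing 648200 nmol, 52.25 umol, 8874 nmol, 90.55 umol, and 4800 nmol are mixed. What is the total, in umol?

In umol:
  648200 nmol = 648200 × 10^-3 umol = 648.2
  52.25 umol → 52.25
  8874 nmol = 8874 × 10^-3 umol = 8.874
  90.55 umol → 90.55
  4800 nmol = 4800 × 10^-3 umol = 4.8
Sum: 648.2 + 52.25 + 8.874 + 90.55 + 4.8 = 804.674

804.674 umol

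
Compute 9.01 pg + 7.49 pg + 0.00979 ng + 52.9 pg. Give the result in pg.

79.19 pg

In pg:
  9.01 pg → 9.01
  7.49 pg → 7.49
  0.00979 ng = 0.00979e3 pg = 9.79
  52.9 pg → 52.9
Sum: 9.01 + 7.49 + 9.79 + 52.9 = 79.19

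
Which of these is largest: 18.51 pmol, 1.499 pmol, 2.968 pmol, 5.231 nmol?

5.231 nmol

18.51 pmol = 0.00000000001851 mol
1.499 pmol = 0.000000000001499 mol
2.968 pmol = 0.000000000002968 mol
5.231 nmol = 0.000000005231 mol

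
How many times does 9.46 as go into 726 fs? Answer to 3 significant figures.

76700

(726 × 10^-15) / (9.46 × 10^-18) = 76.74 × 10^3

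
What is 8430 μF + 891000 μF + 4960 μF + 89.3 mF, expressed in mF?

993.69 mF

In mF:
  8430 μF = 8430e-3 mF = 8.43
  891000 μF = 891000e-3 mF = 891
  4960 μF = 4960e-3 mF = 4.96
  89.3 mF → 89.3
Sum: 8.43 + 891 + 4.96 + 89.3 = 993.69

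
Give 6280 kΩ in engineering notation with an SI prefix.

6.28 MΩ

= 6.28 × 10^6 Ω; 10^6 is mega.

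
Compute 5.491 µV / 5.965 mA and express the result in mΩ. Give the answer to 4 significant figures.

(5.491 × 10⁻⁶) / (5.965 × 10⁻³) = 0.920536 × 10⁻³ Ω

0.9205 mΩ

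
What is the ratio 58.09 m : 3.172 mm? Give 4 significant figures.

(58.09) / (3.172 × 10^-3) = 18.313 × 10^3

18310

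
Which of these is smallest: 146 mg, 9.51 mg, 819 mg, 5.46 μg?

5.46 μg

146 mg = 0.146 g
9.51 mg = 0.00951 g
819 mg = 0.819 g
5.46 μg = 0.00000546 g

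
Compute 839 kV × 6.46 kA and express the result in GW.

839e3 × 6.46e3 = 5419.94e6 W

5.41994 GW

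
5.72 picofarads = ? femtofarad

pico = 10^-12, femto = 10^-15; factor is 10^3.
5.72 × 10^3 = 5720

5720 femtofarads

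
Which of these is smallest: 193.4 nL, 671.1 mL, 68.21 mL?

193.4 nL

193.4 nL = 0.0000001934 L
671.1 mL = 0.6711 L
68.21 mL = 0.06821 L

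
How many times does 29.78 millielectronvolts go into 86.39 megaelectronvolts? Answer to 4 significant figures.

(86.39 × 10^6) / (29.78 × 10^-3) = 2.9009 × 10^9

2901000000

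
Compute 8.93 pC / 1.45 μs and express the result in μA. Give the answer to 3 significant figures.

6.16 μA

(8.93 × 10^-12) / (1.45 × 10^-6) = 6.1586 × 10^-6 A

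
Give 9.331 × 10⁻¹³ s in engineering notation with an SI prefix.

= 933.1 × 10⁻¹⁵ s; 10⁻¹⁵ is femto.

933.1 fs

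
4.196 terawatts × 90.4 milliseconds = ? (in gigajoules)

379.3184 gigajoules

4.196 × 10^12 × 90.4 × 10^-3 = 379.3184 × 10^9 J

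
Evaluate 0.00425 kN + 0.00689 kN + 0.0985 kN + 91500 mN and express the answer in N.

In N:
  0.00425 kN = 0.00425 × 10³ N = 4.25
  0.00689 kN = 0.00689 × 10³ N = 6.89
  0.0985 kN = 0.0985 × 10³ N = 98.5
  91500 mN = 91500 × 10⁻³ N = 91.5
Sum: 4.25 + 6.89 + 98.5 + 91.5 = 201.14

201.14 N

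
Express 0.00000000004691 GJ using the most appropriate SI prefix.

46.91 mJ

= 46.91 × 10⁻³ J; 10⁻³ is milli.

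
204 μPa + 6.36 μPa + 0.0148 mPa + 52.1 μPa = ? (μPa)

In μPa:
  204 μPa → 204
  6.36 μPa → 6.36
  0.0148 mPa = 0.0148e3 μPa = 14.8
  52.1 μPa → 52.1
Sum: 204 + 6.36 + 14.8 + 52.1 = 277.26

277.26 μPa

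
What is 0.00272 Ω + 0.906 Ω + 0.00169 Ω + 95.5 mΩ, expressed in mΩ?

In mΩ:
  0.00272 Ω = 0.00272 × 10^3 mΩ = 2.72
  0.906 Ω = 0.906 × 10^3 mΩ = 906
  0.00169 Ω = 0.00169 × 10^3 mΩ = 1.69
  95.5 mΩ → 95.5
Sum: 2.72 + 906 + 1.69 + 95.5 = 1005.91

1005.91 mΩ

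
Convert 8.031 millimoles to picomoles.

8031000000 picomoles

milli = 1e-3, pico = 1e-12; factor is 1e9.
8.031 × 1e9 = 8031000000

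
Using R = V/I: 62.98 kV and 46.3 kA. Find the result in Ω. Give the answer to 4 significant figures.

1.360 Ω

(62.98e3) / (46.3e3) = 1.36026 Ω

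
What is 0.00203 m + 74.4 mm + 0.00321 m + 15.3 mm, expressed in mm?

In mm:
  0.00203 m = 0.00203e3 mm = 2.03
  74.4 mm → 74.4
  0.00321 m = 0.00321e3 mm = 3.21
  15.3 mm → 15.3
Sum: 2.03 + 74.4 + 3.21 + 15.3 = 94.94

94.94 mm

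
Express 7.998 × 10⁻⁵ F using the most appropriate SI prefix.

79.98 μF

= 79.98 × 10⁻⁶ F; 10⁻⁶ is micro.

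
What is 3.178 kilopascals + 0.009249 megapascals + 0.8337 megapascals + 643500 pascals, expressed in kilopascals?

In kilopascals:
  3.178 kilopascals → 3.178
  0.009249 megapascals = 0.009249e3 kilopascals = 9.249
  0.8337 megapascals = 0.8337e3 kilopascals = 833.7
  643500 pascals = 643500e-3 kilopascals = 643.5
Sum: 3.178 + 9.249 + 833.7 + 643.5 = 1489.627

1489.627 kilopascals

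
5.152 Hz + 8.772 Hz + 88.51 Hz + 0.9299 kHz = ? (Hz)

In Hz:
  5.152 Hz → 5.152
  8.772 Hz → 8.772
  88.51 Hz → 88.51
  0.9299 kHz = 0.9299 × 10³ Hz = 929.9
Sum: 5.152 + 8.772 + 88.51 + 929.9 = 1032.334

1032.334 Hz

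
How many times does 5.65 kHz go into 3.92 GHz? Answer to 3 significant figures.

694000

(3.92 × 10⁹) / (5.65 × 10³) = 0.6938 × 10⁶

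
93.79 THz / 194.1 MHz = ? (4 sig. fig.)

483200

(93.79 × 10^12) / (194.1 × 10^6) = 0.4832 × 10^6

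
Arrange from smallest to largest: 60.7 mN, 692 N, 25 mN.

60.7 mN = 0.0607 N
692 N = 692 N
25 mN = 0.025 N

25 mN < 60.7 mN < 692 N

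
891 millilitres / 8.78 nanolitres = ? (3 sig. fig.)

101000000

(891e-3) / (8.78e-9) = 101.5e6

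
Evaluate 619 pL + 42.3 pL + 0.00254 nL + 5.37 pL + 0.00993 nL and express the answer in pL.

679.14 pL

In pL:
  619 pL → 619
  42.3 pL → 42.3
  0.00254 nL = 0.00254 × 10³ pL = 2.54
  5.37 pL → 5.37
  0.00993 nL = 0.00993 × 10³ pL = 9.93
Sum: 619 + 42.3 + 2.54 + 5.37 + 9.93 = 679.14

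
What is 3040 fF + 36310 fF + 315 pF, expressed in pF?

In pF:
  3040 fF = 3040 × 10⁻³ pF = 3.04
  36310 fF = 36310 × 10⁻³ pF = 36.31
  315 pF → 315
Sum: 3.04 + 36.31 + 315 = 354.35

354.35 pF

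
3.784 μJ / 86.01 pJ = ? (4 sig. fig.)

(3.784e-6) / (86.01e-12) = 0.043995e6

43990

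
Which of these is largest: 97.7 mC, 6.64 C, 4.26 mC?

97.7 mC = 0.0977 C
6.64 C = 6.64 C
4.26 mC = 0.00426 C

6.64 C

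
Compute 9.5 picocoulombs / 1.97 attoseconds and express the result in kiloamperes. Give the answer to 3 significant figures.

(9.5e-12) / (1.97e-18) = 4.8223e6 A

4820 kiloamperes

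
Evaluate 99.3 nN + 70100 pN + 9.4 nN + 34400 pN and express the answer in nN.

213.2 nN

In nN:
  99.3 nN → 99.3
  70100 pN = 70100 × 10⁻³ nN = 70.1
  9.4 nN → 9.4
  34400 pN = 34400 × 10⁻³ nN = 34.4
Sum: 99.3 + 70.1 + 9.4 + 34.4 = 213.2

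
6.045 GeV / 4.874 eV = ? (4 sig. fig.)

1240000000

(6.045e9) / (4.874) = 1.2403e9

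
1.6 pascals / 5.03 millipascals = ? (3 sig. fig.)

318

(1.6) / (5.03 × 10⁻³) = 0.3181 × 10³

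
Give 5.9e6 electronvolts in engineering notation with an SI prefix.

5.9 megaelectronvolts

= 5.9e6 electronvolts; 1e6 is mega.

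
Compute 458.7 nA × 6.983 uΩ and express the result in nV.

0.0032031021 nV

458.7e-9 × 6.983e-6 = 3203.1021e-15 V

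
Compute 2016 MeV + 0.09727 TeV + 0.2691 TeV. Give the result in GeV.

368.386 GeV

In GeV:
  2016 MeV = 2016 × 10⁻³ GeV = 2.016
  0.09727 TeV = 0.09727 × 10³ GeV = 97.27
  0.2691 TeV = 0.2691 × 10³ GeV = 269.1
Sum: 2.016 + 97.27 + 269.1 = 368.386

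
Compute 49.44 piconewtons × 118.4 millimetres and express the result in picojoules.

5.853696 picojoules

49.44 × 10^-12 × 118.4 × 10^-3 = 5853.696 × 10^-15 J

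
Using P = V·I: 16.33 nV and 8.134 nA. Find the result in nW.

16.33e-9 × 8.134e-9 = 132.82822e-18 W

0.00000013282822 nW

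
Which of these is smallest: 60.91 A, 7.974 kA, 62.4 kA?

60.91 A

60.91 A = 60.91 A
7.974 kA = 7974 A
62.4 kA = 62400 A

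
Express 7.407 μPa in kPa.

0.000000007407 kPa

micro = 10⁻⁶, kilo = 10³; factor is 10⁻⁹.
7.407 × 10⁻⁹ = 0.000000007407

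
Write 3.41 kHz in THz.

kilo = 10^3, tera = 10^12; factor is 10^-9.
3.41 × 10^-9 = 0.00000000341

0.00000000341 THz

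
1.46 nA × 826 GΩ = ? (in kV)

1.46e-9 × 826e9 = 1205.96 V

1.20596 kV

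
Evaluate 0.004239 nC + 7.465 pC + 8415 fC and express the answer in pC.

In pC:
  0.004239 nC = 0.004239 × 10^3 pC = 4.239
  7.465 pC → 7.465
  8415 fC = 8415 × 10^-3 pC = 8.415
Sum: 4.239 + 7.465 + 8.415 = 20.119

20.119 pC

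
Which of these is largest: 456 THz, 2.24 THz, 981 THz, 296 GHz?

456 THz = 456000000000000 Hz
2.24 THz = 2240000000000 Hz
981 THz = 981000000000000 Hz
296 GHz = 296000000000 Hz

981 THz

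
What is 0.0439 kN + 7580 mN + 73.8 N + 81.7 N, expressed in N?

206.98 N

In N:
  0.0439 kN = 0.0439e3 N = 43.9
  7580 mN = 7580e-3 N = 7.58
  73.8 N → 73.8
  81.7 N → 81.7
Sum: 43.9 + 7.58 + 73.8 + 81.7 = 206.98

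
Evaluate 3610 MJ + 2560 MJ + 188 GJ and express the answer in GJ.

In GJ:
  3610 MJ = 3610 × 10^-3 GJ = 3.61
  2560 MJ = 2560 × 10^-3 GJ = 2.56
  188 GJ → 188
Sum: 3.61 + 2.56 + 188 = 194.17

194.17 GJ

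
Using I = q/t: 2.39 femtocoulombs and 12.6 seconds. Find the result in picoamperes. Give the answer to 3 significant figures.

(2.39e-15) / (12.6) = 0.18968e-15 A

0.000190 picoamperes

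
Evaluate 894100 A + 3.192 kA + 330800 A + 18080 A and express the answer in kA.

1246.172 kA

In kA:
  894100 A = 894100 × 10⁻³ kA = 894.1
  3.192 kA → 3.192
  330800 A = 330800 × 10⁻³ kA = 330.8
  18080 A = 18080 × 10⁻³ kA = 18.08
Sum: 894.1 + 3.192 + 330.8 + 18.08 = 1246.172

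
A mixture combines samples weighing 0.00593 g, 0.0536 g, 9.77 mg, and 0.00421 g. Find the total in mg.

In mg:
  0.00593 g = 0.00593 × 10^3 mg = 5.93
  0.0536 g = 0.0536 × 10^3 mg = 53.6
  9.77 mg → 9.77
  0.00421 g = 0.00421 × 10^3 mg = 4.21
Sum: 5.93 + 53.6 + 9.77 + 4.21 = 73.51

73.51 mg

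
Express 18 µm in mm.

micro = 10⁻⁶, milli = 10⁻³; factor is 10⁻³.
18 × 10⁻³ = 0.018

0.018 mm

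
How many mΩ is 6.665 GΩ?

6665000000000 mΩ

giga = 10^9, milli = 10^-3; factor is 10^12.
6.665 × 10^12 = 6665000000000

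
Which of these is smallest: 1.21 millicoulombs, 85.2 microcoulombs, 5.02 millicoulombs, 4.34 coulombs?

85.2 microcoulombs

1.21 millicoulombs = 0.00121 coulombs
85.2 microcoulombs = 0.0000852 coulombs
5.02 millicoulombs = 0.00502 coulombs
4.34 coulombs = 4.34 coulombs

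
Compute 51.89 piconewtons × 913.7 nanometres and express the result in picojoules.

0.000047411893 picojoules

51.89 × 10^-12 × 913.7 × 10^-9 = 47411.893 × 10^-21 J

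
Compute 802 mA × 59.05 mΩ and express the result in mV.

47.3581 mV

802e-3 × 59.05e-3 = 47358.1e-6 V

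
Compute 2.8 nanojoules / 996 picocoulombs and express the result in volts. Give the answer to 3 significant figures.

(2.8e-9) / (996e-12) = 0.0028112e3 V

2.81 volts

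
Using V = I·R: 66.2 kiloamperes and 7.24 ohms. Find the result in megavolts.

66.2e3 × 7.24 = 479.288e3 V

0.479288 megavolts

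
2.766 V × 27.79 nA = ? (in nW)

76.86714 nW

2.766 × 27.79e-9 = 76.86714e-9 W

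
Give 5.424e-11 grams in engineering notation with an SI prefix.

54.24 picograms

= 54.24e-12 grams; 1e-12 is pico.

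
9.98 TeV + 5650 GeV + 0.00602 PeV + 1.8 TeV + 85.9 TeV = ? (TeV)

109.35 TeV

In TeV:
  9.98 TeV → 9.98
  5650 GeV = 5650 × 10^-3 TeV = 5.65
  0.00602 PeV = 0.00602 × 10^3 TeV = 6.02
  1.8 TeV → 1.8
  85.9 TeV → 85.9
Sum: 9.98 + 5.65 + 6.02 + 1.8 + 85.9 = 109.35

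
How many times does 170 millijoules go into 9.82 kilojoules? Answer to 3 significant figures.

57800

(9.82e3) / (170e-3) = 0.05776e6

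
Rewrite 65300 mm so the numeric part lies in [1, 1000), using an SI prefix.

= 65.3 m; mantissa already in [1, 1000).

65.3 m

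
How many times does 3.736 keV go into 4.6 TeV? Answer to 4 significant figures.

(4.6e12) / (3.736e3) = 1.2313e9

1231000000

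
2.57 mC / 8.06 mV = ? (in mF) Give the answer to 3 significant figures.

319 mF

(2.57e-3) / (8.06e-3) = 0.31886 F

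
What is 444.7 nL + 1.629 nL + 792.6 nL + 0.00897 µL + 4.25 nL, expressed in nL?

1252.149 nL

In nL:
  444.7 nL → 444.7
  1.629 nL → 1.629
  792.6 nL → 792.6
  0.00897 µL = 0.00897 × 10³ nL = 8.97
  4.25 nL → 4.25
Sum: 444.7 + 1.629 + 792.6 + 8.97 + 4.25 = 1252.149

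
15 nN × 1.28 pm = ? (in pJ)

15 × 10^-9 × 1.28 × 10^-12 = 19.2 × 10^-21 J

0.0000000192 pJ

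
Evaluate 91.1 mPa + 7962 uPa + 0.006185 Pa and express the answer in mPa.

In mPa:
  91.1 mPa → 91.1
  7962 uPa = 7962e-3 mPa = 7.962
  0.006185 Pa = 0.006185e3 mPa = 6.185
Sum: 91.1 + 7.962 + 6.185 = 105.247

105.247 mPa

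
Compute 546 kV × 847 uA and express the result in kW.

546 × 10^3 × 847 × 10^-6 = 462462 × 10^-3 W

0.462462 kW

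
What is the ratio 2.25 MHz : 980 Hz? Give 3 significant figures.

(2.25e6) / (980) = 0.002296e6

2300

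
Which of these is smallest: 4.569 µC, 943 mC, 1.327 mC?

4.569 µC

4.569 µC = 0.000004569 C
943 mC = 0.943 C
1.327 mC = 0.001327 C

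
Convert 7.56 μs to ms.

micro = 1e-6, milli = 1e-3; factor is 1e-3.
7.56 × 1e-3 = 0.00756

0.00756 ms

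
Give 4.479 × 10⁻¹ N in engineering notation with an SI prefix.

447.9 mN

= 447.9 × 10⁻³ N; 10⁻³ is milli.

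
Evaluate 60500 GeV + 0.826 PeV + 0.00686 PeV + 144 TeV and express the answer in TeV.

1037.36 TeV

In TeV:
  60500 GeV = 60500 × 10^-3 TeV = 60.5
  0.826 PeV = 0.826 × 10^3 TeV = 826
  0.00686 PeV = 0.00686 × 10^3 TeV = 6.86
  144 TeV → 144
Sum: 60.5 + 826 + 6.86 + 144 = 1037.36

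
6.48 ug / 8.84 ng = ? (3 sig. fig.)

(6.48 × 10^-6) / (8.84 × 10^-9) = 0.733 × 10^3

733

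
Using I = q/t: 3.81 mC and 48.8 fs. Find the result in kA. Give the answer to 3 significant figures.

78100000 kA

(3.81 × 10⁻³) / (48.8 × 10⁻¹⁵) = 0.078074 × 10¹² A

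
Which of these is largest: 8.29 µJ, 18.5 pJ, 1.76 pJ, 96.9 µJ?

96.9 µJ

8.29 µJ = 0.00000829 J
18.5 pJ = 0.0000000000185 J
1.76 pJ = 0.00000000000176 J
96.9 µJ = 0.0000969 J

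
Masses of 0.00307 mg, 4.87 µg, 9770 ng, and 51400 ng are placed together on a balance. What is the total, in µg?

In µg:
  0.00307 mg = 0.00307e3 µg = 3.07
  4.87 µg → 4.87
  9770 ng = 9770e-3 µg = 9.77
  51400 ng = 51400e-3 µg = 51.4
Sum: 3.07 + 4.87 + 9.77 + 51.4 = 69.11

69.11 µg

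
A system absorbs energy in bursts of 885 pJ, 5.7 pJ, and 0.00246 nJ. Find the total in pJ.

In pJ:
  885 pJ → 885
  5.7 pJ → 5.7
  0.00246 nJ = 0.00246 × 10^3 pJ = 2.46
Sum: 885 + 5.7 + 2.46 = 893.16

893.16 pJ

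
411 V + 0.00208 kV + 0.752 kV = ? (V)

1165.08 V

In V:
  411 V → 411
  0.00208 kV = 0.00208e3 V = 2.08
  0.752 kV = 0.752e3 V = 752
Sum: 411 + 2.08 + 752 = 1165.08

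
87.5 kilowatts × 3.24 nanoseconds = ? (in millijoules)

0.2835 millijoules

87.5 × 10^3 × 3.24 × 10^-9 = 283.5 × 10^-6 J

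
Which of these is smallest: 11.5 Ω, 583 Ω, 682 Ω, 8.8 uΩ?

11.5 Ω = 11.5 Ω
583 Ω = 583 Ω
682 Ω = 682 Ω
8.8 uΩ = 0.0000088 Ω

8.8 uΩ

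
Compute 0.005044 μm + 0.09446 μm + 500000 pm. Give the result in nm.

599.504 nm

In nm:
  0.005044 μm = 0.005044 × 10^3 nm = 5.044
  0.09446 μm = 0.09446 × 10^3 nm = 94.46
  500000 pm = 500000 × 10^-3 nm = 500
Sum: 5.044 + 94.46 + 500 = 599.504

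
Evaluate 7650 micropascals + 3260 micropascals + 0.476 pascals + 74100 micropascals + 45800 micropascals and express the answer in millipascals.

606.81 millipascals

In millipascals:
  7650 micropascals = 7650 × 10⁻³ millipascals = 7.65
  3260 micropascals = 3260 × 10⁻³ millipascals = 3.26
  0.476 pascals = 0.476 × 10³ millipascals = 476
  74100 micropascals = 74100 × 10⁻³ millipascals = 74.1
  45800 micropascals = 45800 × 10⁻³ millipascals = 45.8
Sum: 7.65 + 3.26 + 476 + 74.1 + 45.8 = 606.81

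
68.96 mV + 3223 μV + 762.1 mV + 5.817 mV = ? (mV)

In mV:
  68.96 mV → 68.96
  3223 μV = 3223 × 10^-3 mV = 3.223
  762.1 mV → 762.1
  5.817 mV → 5.817
Sum: 68.96 + 3.223 + 762.1 + 5.817 = 840.1

840.1 mV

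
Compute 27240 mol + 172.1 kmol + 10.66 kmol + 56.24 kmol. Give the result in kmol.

In kmol:
  27240 mol = 27240 × 10^-3 kmol = 27.24
  172.1 kmol → 172.1
  10.66 kmol → 10.66
  56.24 kmol → 56.24
Sum: 27.24 + 172.1 + 10.66 + 56.24 = 266.24

266.24 kmol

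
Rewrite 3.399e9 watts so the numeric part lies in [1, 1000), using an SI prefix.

3.399 gigawatts

= 3.399e9 watts; 1e9 is giga.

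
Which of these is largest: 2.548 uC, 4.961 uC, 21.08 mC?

21.08 mC

2.548 uC = 0.000002548 C
4.961 uC = 0.000004961 C
21.08 mC = 0.02108 C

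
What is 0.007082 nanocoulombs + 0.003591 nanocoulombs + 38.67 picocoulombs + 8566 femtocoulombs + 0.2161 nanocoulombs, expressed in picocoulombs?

In picocoulombs:
  0.007082 nanocoulombs = 0.007082 × 10^3 picocoulombs = 7.082
  0.003591 nanocoulombs = 0.003591 × 10^3 picocoulombs = 3.591
  38.67 picocoulombs → 38.67
  8566 femtocoulombs = 8566 × 10^-3 picocoulombs = 8.566
  0.2161 nanocoulombs = 0.2161 × 10^3 picocoulombs = 216.1
Sum: 7.082 + 3.591 + 38.67 + 8.566 + 216.1 = 274.009

274.009 picocoulombs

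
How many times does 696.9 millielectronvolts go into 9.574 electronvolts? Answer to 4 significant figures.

13.74

(9.574) / (696.9 × 10⁻³) = 0.013738 × 10³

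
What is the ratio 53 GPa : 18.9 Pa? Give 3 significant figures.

2800000000

(53e9) / (18.9) = 2.804e9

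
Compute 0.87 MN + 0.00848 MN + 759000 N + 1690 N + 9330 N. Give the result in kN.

1648.5 kN

In kN:
  0.87 MN = 0.87 × 10³ kN = 870
  0.00848 MN = 0.00848 × 10³ kN = 8.48
  759000 N = 759000 × 10⁻³ kN = 759
  1690 N = 1690 × 10⁻³ kN = 1.69
  9330 N = 9330 × 10⁻³ kN = 9.33
Sum: 870 + 8.48 + 759 + 1.69 + 9.33 = 1648.5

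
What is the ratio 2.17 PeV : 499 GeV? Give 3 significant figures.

(2.17 × 10¹⁵) / (499 × 10⁹) = 0.004349 × 10⁶

4350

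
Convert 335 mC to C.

milli = 10⁻³, (no prefix) = 10⁰; factor is 10⁻³.
335 × 10⁻³ = 0.335

0.335 C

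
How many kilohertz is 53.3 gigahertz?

53300000 kilohertz

giga = 1e9, kilo = 1e3; factor is 1e6.
53.3 × 1e6 = 53300000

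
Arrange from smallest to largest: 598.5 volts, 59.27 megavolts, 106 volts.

106 volts < 598.5 volts < 59.27 megavolts

598.5 volts = 598.5 volts
59.27 megavolts = 59270000 volts
106 volts = 106 volts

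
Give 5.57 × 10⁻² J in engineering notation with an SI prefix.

= 55.7 × 10⁻³ J; 10⁻³ is milli.

55.7 mJ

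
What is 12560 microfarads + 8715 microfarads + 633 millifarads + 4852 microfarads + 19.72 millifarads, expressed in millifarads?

678.847 millifarads

In millifarads:
  12560 microfarads = 12560 × 10⁻³ millifarads = 12.56
  8715 microfarads = 8715 × 10⁻³ millifarads = 8.715
  633 millifarads → 633
  4852 microfarads = 4852 × 10⁻³ millifarads = 4.852
  19.72 millifarads → 19.72
Sum: 12.56 + 8.715 + 633 + 4.852 + 19.72 = 678.847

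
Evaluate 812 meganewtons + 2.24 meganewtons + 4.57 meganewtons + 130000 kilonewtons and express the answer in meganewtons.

948.81 meganewtons

In meganewtons:
  812 meganewtons → 812
  2.24 meganewtons → 2.24
  4.57 meganewtons → 4.57
  130000 kilonewtons = 130000 × 10⁻³ meganewtons = 130
Sum: 812 + 2.24 + 4.57 + 130 = 948.81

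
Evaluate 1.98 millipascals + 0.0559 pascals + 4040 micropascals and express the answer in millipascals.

In millipascals:
  1.98 millipascals → 1.98
  0.0559 pascals = 0.0559 × 10^3 millipascals = 55.9
  4040 micropascals = 4040 × 10^-3 millipascals = 4.04
Sum: 1.98 + 55.9 + 4.04 = 61.92

61.92 millipascals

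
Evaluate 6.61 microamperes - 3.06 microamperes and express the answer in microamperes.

3.55 microamperes

In microamperes:
  6.61 microamperes → 6.61
  3.06 microamperes → 3.06
Difference: 6.61 - 3.06 = 3.55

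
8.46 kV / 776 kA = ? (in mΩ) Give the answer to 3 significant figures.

(8.46 × 10³) / (776 × 10³) = 0.010902 Ω

10.9 mΩ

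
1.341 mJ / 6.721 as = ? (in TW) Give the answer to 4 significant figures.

(1.341e-3) / (6.721e-18) = 0.199524e15 W

199.5 TW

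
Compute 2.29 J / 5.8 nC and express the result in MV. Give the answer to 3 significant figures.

395 MV

(2.29) / (5.8 × 10^-9) = 0.39483 × 10^9 V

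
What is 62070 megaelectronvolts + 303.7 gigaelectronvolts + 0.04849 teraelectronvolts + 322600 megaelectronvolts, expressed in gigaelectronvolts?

In gigaelectronvolts:
  62070 megaelectronvolts = 62070e-3 gigaelectronvolts = 62.07
  303.7 gigaelectronvolts → 303.7
  0.04849 teraelectronvolts = 0.04849e3 gigaelectronvolts = 48.49
  322600 megaelectronvolts = 322600e-3 gigaelectronvolts = 322.6
Sum: 62.07 + 303.7 + 48.49 + 322.6 = 736.86

736.86 gigaelectronvolts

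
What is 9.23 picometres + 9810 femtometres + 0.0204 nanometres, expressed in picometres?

In picometres:
  9.23 picometres → 9.23
  9810 femtometres = 9810e-3 picometres = 9.81
  0.0204 nanometres = 0.0204e3 picometres = 20.4
Sum: 9.23 + 9.81 + 20.4 = 39.44

39.44 picometres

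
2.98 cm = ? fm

centi = 10⁻², femto = 10⁻¹⁵; factor is 10¹³.
2.98 × 10¹³ = 29800000000000

29800000000000 fm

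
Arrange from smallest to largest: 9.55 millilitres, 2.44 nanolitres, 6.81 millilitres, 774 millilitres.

2.44 nanolitres < 6.81 millilitres < 9.55 millilitres < 774 millilitres

9.55 millilitres = 0.00955 litres
2.44 nanolitres = 0.00000000244 litres
6.81 millilitres = 0.00681 litres
774 millilitres = 0.774 litres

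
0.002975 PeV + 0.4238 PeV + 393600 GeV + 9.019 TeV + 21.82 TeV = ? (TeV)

In TeV:
  0.002975 PeV = 0.002975 × 10^3 TeV = 2.975
  0.4238 PeV = 0.4238 × 10^3 TeV = 423.8
  393600 GeV = 393600 × 10^-3 TeV = 393.6
  9.019 TeV → 9.019
  21.82 TeV → 21.82
Sum: 2.975 + 423.8 + 393.6 + 9.019 + 21.82 = 851.214

851.214 TeV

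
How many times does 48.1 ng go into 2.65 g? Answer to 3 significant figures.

(2.65) / (48.1 × 10⁻⁹) = 0.05509 × 10⁹

55100000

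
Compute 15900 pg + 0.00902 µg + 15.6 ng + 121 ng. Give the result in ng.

In ng:
  15900 pg = 15900e-3 ng = 15.9
  0.00902 µg = 0.00902e3 ng = 9.02
  15.6 ng → 15.6
  121 ng → 121
Sum: 15.9 + 9.02 + 15.6 + 121 = 161.52

161.52 ng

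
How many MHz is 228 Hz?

(no prefix) = 1e0, mega = 1e6; factor is 1e-6.
228 × 1e-6 = 0.000228

0.000228 MHz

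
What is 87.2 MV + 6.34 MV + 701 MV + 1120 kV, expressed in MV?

795.66 MV

In MV:
  87.2 MV → 87.2
  6.34 MV → 6.34
  701 MV → 701
  1120 kV = 1120 × 10⁻³ MV = 1.12
Sum: 87.2 + 6.34 + 701 + 1.12 = 795.66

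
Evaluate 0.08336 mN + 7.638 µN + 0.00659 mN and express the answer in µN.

97.588 µN

In µN:
  0.08336 mN = 0.08336e3 µN = 83.36
  7.638 µN → 7.638
  0.00659 mN = 0.00659e3 µN = 6.59
Sum: 83.36 + 7.638 + 6.59 = 97.588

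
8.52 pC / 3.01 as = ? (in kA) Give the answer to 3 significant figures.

2830 kA

(8.52 × 10⁻¹²) / (3.01 × 10⁻¹⁸) = 2.8306 × 10⁶ A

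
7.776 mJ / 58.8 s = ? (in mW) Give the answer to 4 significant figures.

(7.776 × 10⁻³) / (58.8) = 0.132245 × 10⁻³ W

0.1322 mW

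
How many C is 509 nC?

0.000000509 C

nano = 1e-9, (no prefix) = 1e0; factor is 1e-9.
509 × 1e-9 = 0.000000509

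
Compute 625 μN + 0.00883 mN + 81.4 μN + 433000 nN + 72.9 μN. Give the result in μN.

1221.13 μN

In μN:
  625 μN → 625
  0.00883 mN = 0.00883 × 10³ μN = 8.83
  81.4 μN → 81.4
  433000 nN = 433000 × 10⁻³ μN = 433
  72.9 μN → 72.9
Sum: 625 + 8.83 + 81.4 + 433 + 72.9 = 1221.13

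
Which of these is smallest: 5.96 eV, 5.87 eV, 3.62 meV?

5.96 eV = 5.96 eV
5.87 eV = 5.87 eV
3.62 meV = 0.00362 eV

3.62 meV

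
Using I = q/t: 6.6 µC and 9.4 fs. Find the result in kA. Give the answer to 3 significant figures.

(6.6 × 10^-6) / (9.4 × 10^-15) = 0.70213 × 10^9 A

702000 kA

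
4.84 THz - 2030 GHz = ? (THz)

2.81 THz

In THz:
  4.84 THz → 4.84
  2030 GHz = 2030 × 10^-3 THz = 2.03
Difference: 4.84 - 2.03 = 2.81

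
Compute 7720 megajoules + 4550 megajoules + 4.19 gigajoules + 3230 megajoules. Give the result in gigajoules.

19.69 gigajoules

In gigajoules:
  7720 megajoules = 7720 × 10^-3 gigajoules = 7.72
  4550 megajoules = 4550 × 10^-3 gigajoules = 4.55
  4.19 gigajoules → 4.19
  3230 megajoules = 3230 × 10^-3 gigajoules = 3.23
Sum: 7.72 + 4.55 + 4.19 + 3.23 = 19.69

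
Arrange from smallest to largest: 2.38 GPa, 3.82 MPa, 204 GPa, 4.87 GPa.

3.82 MPa < 2.38 GPa < 4.87 GPa < 204 GPa

2.38 GPa = 2380000000 Pa
3.82 MPa = 3820000 Pa
204 GPa = 204000000000 Pa
4.87 GPa = 4870000000 Pa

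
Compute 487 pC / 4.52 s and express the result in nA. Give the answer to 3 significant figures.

0.108 nA

(487 × 10^-12) / (4.52) = 107.74 × 10^-12 A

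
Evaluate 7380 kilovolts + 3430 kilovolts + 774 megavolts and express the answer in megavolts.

In megavolts:
  7380 kilovolts = 7380e-3 megavolts = 7.38
  3430 kilovolts = 3430e-3 megavolts = 3.43
  774 megavolts → 774
Sum: 7.38 + 3.43 + 774 = 784.81

784.81 megavolts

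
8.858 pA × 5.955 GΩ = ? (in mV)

52.74939 mV

8.858 × 10^-12 × 5.955 × 10^9 = 52.74939 × 10^-3 V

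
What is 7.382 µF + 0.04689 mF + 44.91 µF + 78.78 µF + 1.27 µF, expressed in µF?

In µF:
  7.382 µF → 7.382
  0.04689 mF = 0.04689 × 10^3 µF = 46.89
  44.91 µF → 44.91
  78.78 µF → 78.78
  1.27 µF → 1.27
Sum: 7.382 + 46.89 + 44.91 + 78.78 + 1.27 = 179.232

179.232 µF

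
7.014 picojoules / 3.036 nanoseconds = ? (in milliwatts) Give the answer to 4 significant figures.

(7.014e-12) / (3.036e-9) = 2.31028e-3 W

2.310 milliwatts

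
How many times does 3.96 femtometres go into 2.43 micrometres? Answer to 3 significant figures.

614000000

(2.43 × 10^-6) / (3.96 × 10^-15) = 0.6136 × 10^9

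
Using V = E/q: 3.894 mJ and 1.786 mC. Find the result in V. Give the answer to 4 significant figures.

(3.894 × 10^-3) / (1.786 × 10^-3) = 2.18029 V

2.180 V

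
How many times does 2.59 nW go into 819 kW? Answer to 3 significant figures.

316000000000000

(819 × 10³) / (2.59 × 10⁻⁹) = 316.2 × 10¹²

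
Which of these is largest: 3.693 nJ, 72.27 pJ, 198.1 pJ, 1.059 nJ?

3.693 nJ = 0.000000003693 J
72.27 pJ = 0.00000000007227 J
198.1 pJ = 0.0000000001981 J
1.059 nJ = 0.000000001059 J

3.693 nJ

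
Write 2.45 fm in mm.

0.00000000000245 mm

femto = 1e-15, milli = 1e-3; factor is 1e-12.
2.45 × 1e-12 = 0.00000000000245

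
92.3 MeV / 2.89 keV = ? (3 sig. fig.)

31900

(92.3e6) / (2.89e3) = 31.94e3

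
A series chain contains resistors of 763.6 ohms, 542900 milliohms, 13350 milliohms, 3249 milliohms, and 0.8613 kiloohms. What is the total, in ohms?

In ohms:
  763.6 ohms → 763.6
  542900 milliohms = 542900 × 10⁻³ ohms = 542.9
  13350 milliohms = 13350 × 10⁻³ ohms = 13.35
  3249 milliohms = 3249 × 10⁻³ ohms = 3.249
  0.8613 kiloohms = 0.8613 × 10³ ohms = 861.3
Sum: 763.6 + 542.9 + 13.35 + 3.249 + 861.3 = 2184.399

2184.399 ohms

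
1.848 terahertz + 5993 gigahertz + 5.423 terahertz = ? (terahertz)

In terahertz:
  1.848 terahertz → 1.848
  5993 gigahertz = 5993 × 10^-3 terahertz = 5.993
  5.423 terahertz → 5.423
Sum: 1.848 + 5.993 + 5.423 = 13.264

13.264 terahertz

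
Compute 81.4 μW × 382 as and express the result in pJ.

0.0000000310948 pJ

81.4e-6 × 382e-18 = 31094.8e-24 J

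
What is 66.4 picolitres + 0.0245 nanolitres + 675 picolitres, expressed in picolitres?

In picolitres:
  66.4 picolitres → 66.4
  0.0245 nanolitres = 0.0245e3 picolitres = 24.5
  675 picolitres → 675
Sum: 66.4 + 24.5 + 675 = 765.9

765.9 picolitres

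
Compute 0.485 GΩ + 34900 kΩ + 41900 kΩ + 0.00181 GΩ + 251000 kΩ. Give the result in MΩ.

In MΩ:
  0.485 GΩ = 0.485e3 MΩ = 485
  34900 kΩ = 34900e-3 MΩ = 34.9
  41900 kΩ = 41900e-3 MΩ = 41.9
  0.00181 GΩ = 0.00181e3 MΩ = 1.81
  251000 kΩ = 251000e-3 MΩ = 251
Sum: 485 + 34.9 + 41.9 + 1.81 + 251 = 814.61

814.61 MΩ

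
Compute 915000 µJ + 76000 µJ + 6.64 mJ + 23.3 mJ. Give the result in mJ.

1020.94 mJ

In mJ:
  915000 µJ = 915000 × 10⁻³ mJ = 915
  76000 µJ = 76000 × 10⁻³ mJ = 76
  6.64 mJ → 6.64
  23.3 mJ → 23.3
Sum: 915 + 76 + 6.64 + 23.3 = 1020.94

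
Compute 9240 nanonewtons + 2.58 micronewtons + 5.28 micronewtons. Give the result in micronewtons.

In micronewtons:
  9240 nanonewtons = 9240 × 10^-3 micronewtons = 9.24
  2.58 micronewtons → 2.58
  5.28 micronewtons → 5.28
Sum: 9.24 + 2.58 + 5.28 = 17.1

17.1 micronewtons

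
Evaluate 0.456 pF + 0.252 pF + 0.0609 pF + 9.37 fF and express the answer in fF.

778.27 fF

In fF:
  0.456 pF = 0.456e3 fF = 456
  0.252 pF = 0.252e3 fF = 252
  0.0609 pF = 0.0609e3 fF = 60.9
  9.37 fF → 9.37
Sum: 456 + 252 + 60.9 + 9.37 = 778.27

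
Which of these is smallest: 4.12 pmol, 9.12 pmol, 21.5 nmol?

4.12 pmol = 0.00000000000412 mol
9.12 pmol = 0.00000000000912 mol
21.5 nmol = 0.0000000215 mol

4.12 pmol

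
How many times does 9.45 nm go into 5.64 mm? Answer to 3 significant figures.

597000

(5.64 × 10⁻³) / (9.45 × 10⁻⁹) = 0.5968 × 10⁶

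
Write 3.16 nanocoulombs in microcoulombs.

0.00316 microcoulombs

nano = 10^-9, micro = 10^-6; factor is 10^-3.
3.16 × 10^-3 = 0.00316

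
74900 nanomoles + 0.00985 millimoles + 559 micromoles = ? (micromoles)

643.75 micromoles

In micromoles:
  74900 nanomoles = 74900 × 10⁻³ micromoles = 74.9
  0.00985 millimoles = 0.00985 × 10³ micromoles = 9.85
  559 micromoles → 559
Sum: 74.9 + 9.85 + 559 = 643.75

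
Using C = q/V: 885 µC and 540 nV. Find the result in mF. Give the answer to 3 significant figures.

1640000 mF

(885 × 10⁻⁶) / (540 × 10⁻⁹) = 1.6389 × 10³ F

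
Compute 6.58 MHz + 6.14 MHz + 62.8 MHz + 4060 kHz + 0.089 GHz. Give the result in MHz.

In MHz:
  6.58 MHz → 6.58
  6.14 MHz → 6.14
  62.8 MHz → 62.8
  4060 kHz = 4060e-3 MHz = 4.06
  0.089 GHz = 0.089e3 MHz = 89
Sum: 6.58 + 6.14 + 62.8 + 4.06 + 89 = 168.58

168.58 MHz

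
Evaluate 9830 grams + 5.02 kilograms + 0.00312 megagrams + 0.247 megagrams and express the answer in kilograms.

264.97 kilograms

In kilograms:
  9830 grams = 9830 × 10^-3 kilograms = 9.83
  5.02 kilograms → 5.02
  0.00312 megagrams = 0.00312 × 10^3 kilograms = 3.12
  0.247 megagrams = 0.247 × 10^3 kilograms = 247
Sum: 9.83 + 5.02 + 3.12 + 247 = 264.97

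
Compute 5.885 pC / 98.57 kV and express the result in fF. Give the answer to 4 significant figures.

(5.885 × 10⁻¹²) / (98.57 × 10³) = 0.0597038 × 10⁻¹⁵ F

0.05970 fF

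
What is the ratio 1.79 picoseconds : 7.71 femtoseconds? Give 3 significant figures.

(1.79 × 10⁻¹²) / (7.71 × 10⁻¹⁵) = 0.2322 × 10³

232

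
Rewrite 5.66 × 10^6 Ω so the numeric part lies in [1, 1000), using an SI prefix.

5.66 MΩ

= 5.66 × 10^6 Ω; 10^6 is mega.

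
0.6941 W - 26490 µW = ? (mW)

In mW:
  0.6941 W = 0.6941 × 10³ mW = 694.1
  26490 µW = 26490 × 10⁻³ mW = 26.49
Difference: 694.1 - 26.49 = 667.61

667.61 mW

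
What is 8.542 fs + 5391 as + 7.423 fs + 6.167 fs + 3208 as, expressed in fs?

In fs:
  8.542 fs → 8.542
  5391 as = 5391 × 10^-3 fs = 5.391
  7.423 fs → 7.423
  6.167 fs → 6.167
  3208 as = 3208 × 10^-3 fs = 3.208
Sum: 8.542 + 5.391 + 7.423 + 6.167 + 3.208 = 30.731

30.731 fs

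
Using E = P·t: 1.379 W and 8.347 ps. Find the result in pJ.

1.379 × 8.347 × 10⁻¹² = 11.510513 × 10⁻¹² J

11.510513 pJ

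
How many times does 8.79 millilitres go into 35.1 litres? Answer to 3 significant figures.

3990

(35.1) / (8.79e-3) = 3.993e3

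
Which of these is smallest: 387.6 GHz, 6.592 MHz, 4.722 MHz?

4.722 MHz

387.6 GHz = 387600000000 Hz
6.592 MHz = 6592000 Hz
4.722 MHz = 4722000 Hz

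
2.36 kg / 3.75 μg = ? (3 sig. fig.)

(2.36 × 10³) / (3.75 × 10⁻⁶) = 0.6293 × 10⁹

629000000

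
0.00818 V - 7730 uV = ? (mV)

In mV:
  0.00818 V = 0.00818 × 10³ mV = 8.18
  7730 uV = 7730 × 10⁻³ mV = 7.73
Difference: 8.18 - 7.73 = 0.45

0.45 mV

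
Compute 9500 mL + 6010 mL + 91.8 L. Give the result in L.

107.31 L

In L:
  9500 mL = 9500 × 10^-3 L = 9.5
  6010 mL = 6010 × 10^-3 L = 6.01
  91.8 L → 91.8
Sum: 9.5 + 6.01 + 91.8 = 107.31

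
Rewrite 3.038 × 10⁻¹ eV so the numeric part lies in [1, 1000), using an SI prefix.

= 303.8 × 10⁻³ eV; 10⁻³ is milli.

303.8 meV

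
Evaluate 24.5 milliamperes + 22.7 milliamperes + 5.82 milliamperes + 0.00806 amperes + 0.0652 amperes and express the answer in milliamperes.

In milliamperes:
  24.5 milliamperes → 24.5
  22.7 milliamperes → 22.7
  5.82 milliamperes → 5.82
  0.00806 amperes = 0.00806e3 milliamperes = 8.06
  0.0652 amperes = 0.0652e3 milliamperes = 65.2
Sum: 24.5 + 22.7 + 5.82 + 8.06 + 65.2 = 126.28

126.28 milliamperes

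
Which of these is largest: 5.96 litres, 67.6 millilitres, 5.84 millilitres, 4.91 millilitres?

5.96 litres = 5.96 litres
67.6 millilitres = 0.0676 litres
5.84 millilitres = 0.00584 litres
4.91 millilitres = 0.00491 litres

5.96 litres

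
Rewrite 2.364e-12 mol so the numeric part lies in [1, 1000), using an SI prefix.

= 2.364e-12 mol; 1e-12 is pico.

2.364 pmol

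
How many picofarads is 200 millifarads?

milli = 10⁻³, pico = 10⁻¹²; factor is 10⁹.
200 × 10⁹ = 200000000000

200000000000 picofarads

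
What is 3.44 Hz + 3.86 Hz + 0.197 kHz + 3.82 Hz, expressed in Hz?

In Hz:
  3.44 Hz → 3.44
  3.86 Hz → 3.86
  0.197 kHz = 0.197e3 Hz = 197
  3.82 Hz → 3.82
Sum: 3.44 + 3.86 + 197 + 3.82 = 208.12

208.12 Hz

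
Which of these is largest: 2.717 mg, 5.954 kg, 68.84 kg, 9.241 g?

2.717 mg = 0.002717 g
5.954 kg = 5954 g
68.84 kg = 68840 g
9.241 g = 9.241 g

68.84 kg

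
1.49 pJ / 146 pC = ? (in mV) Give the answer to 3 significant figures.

10.2 mV

(1.49 × 10⁻¹²) / (146 × 10⁻¹²) = 0.010205 V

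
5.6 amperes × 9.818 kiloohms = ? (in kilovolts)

54.9808 kilovolts

5.6 × 9.818 × 10^3 = 54.9808 × 10^3 V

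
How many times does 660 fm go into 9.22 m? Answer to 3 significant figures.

14000000000000

(9.22) / (660 × 10^-15) = 0.01397 × 10^15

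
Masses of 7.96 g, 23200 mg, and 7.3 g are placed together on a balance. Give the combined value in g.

In g:
  7.96 g → 7.96
  23200 mg = 23200e-3 g = 23.2
  7.3 g → 7.3
Sum: 7.96 + 23.2 + 7.3 = 38.46

38.46 g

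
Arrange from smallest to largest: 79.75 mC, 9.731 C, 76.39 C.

79.75 mC = 0.07975 C
9.731 C = 9.731 C
76.39 C = 76.39 C

79.75 mC < 9.731 C < 76.39 C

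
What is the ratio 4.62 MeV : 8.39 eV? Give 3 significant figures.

(4.62 × 10^6) / (8.39) = 0.5507 × 10^6

551000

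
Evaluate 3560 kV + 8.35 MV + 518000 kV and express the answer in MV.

529.91 MV

In MV:
  3560 kV = 3560 × 10⁻³ MV = 3.56
  8.35 MV → 8.35
  518000 kV = 518000 × 10⁻³ MV = 518
Sum: 3.56 + 8.35 + 518 = 529.91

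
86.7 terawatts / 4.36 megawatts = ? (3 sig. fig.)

19900000

(86.7 × 10^12) / (4.36 × 10^6) = 19.89 × 10^6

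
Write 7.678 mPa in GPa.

milli = 10⁻³, giga = 10⁹; factor is 10⁻¹².
7.678 × 10⁻¹² = 0.000000000007678

0.000000000007678 GPa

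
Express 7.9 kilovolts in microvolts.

7900000000 microvolts

kilo = 10³, micro = 10⁻⁶; factor is 10⁹.
7.9 × 10⁹ = 7900000000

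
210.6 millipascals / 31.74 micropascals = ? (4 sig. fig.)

6635

(210.6 × 10⁻³) / (31.74 × 10⁻⁶) = 6.6352 × 10³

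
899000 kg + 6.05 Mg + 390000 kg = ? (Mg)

1295.05 Mg

In Mg:
  899000 kg = 899000e-3 Mg = 899
  6.05 Mg → 6.05
  390000 kg = 390000e-3 Mg = 390
Sum: 899 + 6.05 + 390 = 1295.05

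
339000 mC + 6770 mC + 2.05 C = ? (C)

In C:
  339000 mC = 339000 × 10^-3 C = 339
  6770 mC = 6770 × 10^-3 C = 6.77
  2.05 C → 2.05
Sum: 339 + 6.77 + 2.05 = 347.82

347.82 C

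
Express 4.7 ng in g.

nano = 10⁻⁹, (no prefix) = 10⁰; factor is 10⁻⁹.
4.7 × 10⁻⁹ = 0.0000000047

0.0000000047 g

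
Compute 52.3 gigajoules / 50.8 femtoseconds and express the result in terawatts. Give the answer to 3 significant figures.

(52.3 × 10⁹) / (50.8 × 10⁻¹⁵) = 1.0295 × 10²⁴ W

1030000000000 terawatts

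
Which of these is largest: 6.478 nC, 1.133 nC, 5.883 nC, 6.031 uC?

6.031 uC

6.478 nC = 0.000000006478 C
1.133 nC = 0.000000001133 C
5.883 nC = 0.000000005883 C
6.031 uC = 0.000006031 C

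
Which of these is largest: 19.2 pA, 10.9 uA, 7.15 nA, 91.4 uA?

19.2 pA = 0.0000000000192 A
10.9 uA = 0.0000109 A
7.15 nA = 0.00000000715 A
91.4 uA = 0.0000914 A

91.4 uA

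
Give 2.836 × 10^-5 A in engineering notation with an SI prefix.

28.36 µA

= 28.36 × 10^-6 A; 10^-6 is micro.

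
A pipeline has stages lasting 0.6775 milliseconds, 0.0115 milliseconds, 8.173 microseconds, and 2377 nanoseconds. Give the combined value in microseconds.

699.55 microseconds

In microseconds:
  0.6775 milliseconds = 0.6775 × 10^3 microseconds = 677.5
  0.0115 milliseconds = 0.0115 × 10^3 microseconds = 11.5
  8.173 microseconds → 8.173
  2377 nanoseconds = 2377 × 10^-3 microseconds = 2.377
Sum: 677.5 + 11.5 + 8.173 + 2.377 = 699.55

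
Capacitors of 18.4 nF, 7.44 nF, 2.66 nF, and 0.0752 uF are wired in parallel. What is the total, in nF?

In nF:
  18.4 nF → 18.4
  7.44 nF → 7.44
  2.66 nF → 2.66
  0.0752 uF = 0.0752 × 10³ nF = 75.2
Sum: 18.4 + 7.44 + 2.66 + 75.2 = 103.7

103.7 nF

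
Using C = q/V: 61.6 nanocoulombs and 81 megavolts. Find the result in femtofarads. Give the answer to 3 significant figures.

(61.6 × 10⁻⁹) / (81 × 10⁶) = 0.76049 × 10⁻¹⁵ F

0.760 femtofarads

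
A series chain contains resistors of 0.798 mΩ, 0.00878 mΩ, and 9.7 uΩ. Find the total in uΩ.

In uΩ:
  0.798 mΩ = 0.798e3 uΩ = 798
  0.00878 mΩ = 0.00878e3 uΩ = 8.78
  9.7 uΩ → 9.7
Sum: 798 + 8.78 + 9.7 = 816.48

816.48 uΩ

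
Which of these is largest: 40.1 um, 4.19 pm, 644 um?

40.1 um = 0.0000401 m
4.19 pm = 0.00000000000419 m
644 um = 0.000644 m

644 um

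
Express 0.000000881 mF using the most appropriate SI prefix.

= 881 × 10⁻¹² F; 10⁻¹² is pico.

881 pF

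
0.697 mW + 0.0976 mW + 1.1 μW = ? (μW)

In μW:
  0.697 mW = 0.697e3 μW = 697
  0.0976 mW = 0.0976e3 μW = 97.6
  1.1 μW → 1.1
Sum: 697 + 97.6 + 1.1 = 795.7

795.7 μW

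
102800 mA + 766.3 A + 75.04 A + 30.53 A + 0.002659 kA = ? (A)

In A:
  102800 mA = 102800 × 10⁻³ A = 102.8
  766.3 A → 766.3
  75.04 A → 75.04
  30.53 A → 30.53
  0.002659 kA = 0.002659 × 10³ A = 2.659
Sum: 102.8 + 766.3 + 75.04 + 30.53 + 2.659 = 977.329

977.329 A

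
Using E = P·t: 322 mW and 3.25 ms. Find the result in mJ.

1.0465 mJ

322 × 10⁻³ × 3.25 × 10⁻³ = 1046.5 × 10⁻⁶ J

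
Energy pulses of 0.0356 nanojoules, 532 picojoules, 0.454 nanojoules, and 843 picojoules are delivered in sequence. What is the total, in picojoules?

1864.6 picojoules

In picojoules:
  0.0356 nanojoules = 0.0356 × 10^3 picojoules = 35.6
  532 picojoules → 532
  0.454 nanojoules = 0.454 × 10^3 picojoules = 454
  843 picojoules → 843
Sum: 35.6 + 532 + 454 + 843 = 1864.6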